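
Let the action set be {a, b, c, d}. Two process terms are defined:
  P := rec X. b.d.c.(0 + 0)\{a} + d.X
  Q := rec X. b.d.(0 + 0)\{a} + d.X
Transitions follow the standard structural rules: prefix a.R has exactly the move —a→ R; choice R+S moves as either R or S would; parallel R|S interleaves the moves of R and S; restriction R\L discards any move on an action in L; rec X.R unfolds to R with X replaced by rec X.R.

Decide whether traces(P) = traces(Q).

P's transition system — 4 states:
  p0 = rec X. b.d.c.(0 + 0)\{a} + d.X has moves =b=> p1, =d=> p0
  p1 = d.c.(0 + 0)\{a} has moves =d=> p2
  p2 = c.(0 + 0)\{a} has moves =c=> p3
  p3 = (0 + 0)\{a} has moves ·
Q's transition system — 3 states:
  q0 = rec X. b.d.(0 + 0)\{a} + d.X has moves =b=> q1, =d=> q0
  q1 = d.(0 + 0)\{a} has moves =d=> q2
  q2 = (0 + 0)\{a} has moves ·
Run σ = ⟨bdc⟩ on P: start {p0}
  step 1 (b): {p1}
  step 2 (d): {p2}
  step 3 (c): {p3}
  ✓ P
Run σ = ⟨bdc⟩ on Q: start {q0}
  step 1 (b): {q1}
  step 2 (d): {q2}
  step 3 (c): no successor for Q

trace-distinct — witness ⟨bdc⟩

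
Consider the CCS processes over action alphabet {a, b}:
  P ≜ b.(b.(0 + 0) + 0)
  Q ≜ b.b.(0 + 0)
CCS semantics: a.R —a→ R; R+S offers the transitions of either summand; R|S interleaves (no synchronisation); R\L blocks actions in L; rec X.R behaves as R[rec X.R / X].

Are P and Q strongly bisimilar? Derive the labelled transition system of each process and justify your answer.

P ~ Q

P's transition system — 3 states:
  s0 = b.(b.(0 + 0) + 0) :: --b--▸ s1
  s1 = b.(0 + 0) + 0 :: --b--▸ s2
  s2 = 0 + 0 :: deadlocked
Q's transition system — 3 states:
  t0 = b.b.(0 + 0) :: --b--▸ t1
  t1 = b.(0 + 0) :: --b--▸ t2
  t2 = 0 + 0 :: deadlocked
Bisimilarity quotient blocks:
  B0 = {s0, t0}
  B1 = {s1, t1}
  B2 = {s2, t2}
s0 ∈ B0, t0 ∈ B0 → same block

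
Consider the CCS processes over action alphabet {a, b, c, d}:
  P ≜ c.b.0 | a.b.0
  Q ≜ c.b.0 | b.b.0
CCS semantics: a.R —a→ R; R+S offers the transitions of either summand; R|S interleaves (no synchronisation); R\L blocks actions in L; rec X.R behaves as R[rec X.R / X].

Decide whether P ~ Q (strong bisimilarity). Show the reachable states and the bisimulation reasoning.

not bisimilar

Reachable graph of P (9 states):
  m0 = c.b.0 | a.b.0 ⊢ ··a··> m1, ··c··> m2
  m1 = c.b.0 | b.0 ⊢ ··b··> m3, ··c··> m4
  m2 = b.0 | a.b.0 ⊢ ··a··> m4, ··b··> m5
  m3 = c.b.0 | 0 ⊢ ··c··> m6
  m4 = b.0 | b.0 ⊢ ··b··> m6, ··b··> m7
  m5 = 0 | a.b.0 ⊢ ··a··> m7
  m6 = b.0 | 0 ⊢ ··b··> m8
  m7 = 0 | b.0 ⊢ ··b··> m8
  m8 = 0 | 0 ⊢ ∅
Reachable graph of Q (9 states):
  n0 = c.b.0 | b.b.0 ⊢ ··b··> n1, ··c··> n2
  n1 = c.b.0 | b.0 ⊢ ··b··> n3, ··c··> n4
  n2 = b.0 | b.b.0 ⊢ ··b··> n4, ··b··> n5
  n3 = c.b.0 | 0 ⊢ ··c··> n6
  n4 = b.0 | b.0 ⊢ ··b··> n6, ··b··> n7
  n5 = 0 | b.b.0 ⊢ ··b··> n7
  n6 = b.0 | 0 ⊢ ··b··> n8
  n7 = 0 | b.0 ⊢ ··b··> n8
  n8 = 0 | 0 ⊢ ∅
Partition-refinement fixed point:
  B0 = {m0}
  B1 = {m2}
  B2 = {m4, n4, n5}
  B3 = {m6, m7, n6, n7}
  B4 = {m8, n8}
  B5 = {m5}
  B6 = {m1, n1}
  B7 = {m3, n3}
  B8 = {n0}
  B9 = {n2}
m0 ∈ B0, n0 ∈ B8 → different blocks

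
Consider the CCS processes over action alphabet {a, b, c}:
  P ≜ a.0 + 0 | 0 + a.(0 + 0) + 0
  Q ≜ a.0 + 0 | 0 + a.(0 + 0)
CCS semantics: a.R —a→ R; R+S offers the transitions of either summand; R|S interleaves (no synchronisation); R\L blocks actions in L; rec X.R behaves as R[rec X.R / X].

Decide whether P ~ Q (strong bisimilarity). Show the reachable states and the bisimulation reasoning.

Reachable graph of P (3 states):
  p0 = a.0 + 0 | 0 + a.(0 + 0) + 0 :: —a→ p1, —a→ p2
  p1 = 0 :: ·
  p2 = 0 + 0 :: ·
Reachable graph of Q (3 states):
  q0 = a.0 + 0 | 0 + a.(0 + 0) :: —a→ q1, —a→ q2
  q1 = 0 :: ·
  q2 = 0 + 0 :: ·
Bisimilarity quotient blocks:
  B0 = {p0, q0}
  B1 = {p1, p2, q1, q2}
p0 ∈ B0, q0 ∈ B0 → same block

bisimilar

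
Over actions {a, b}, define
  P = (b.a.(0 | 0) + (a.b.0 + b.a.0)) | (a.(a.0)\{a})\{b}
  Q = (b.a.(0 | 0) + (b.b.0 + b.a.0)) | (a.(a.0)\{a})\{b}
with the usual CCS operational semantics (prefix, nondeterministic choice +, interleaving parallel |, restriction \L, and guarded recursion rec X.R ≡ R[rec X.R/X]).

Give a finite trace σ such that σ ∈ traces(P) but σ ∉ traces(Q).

aa

P's transition system — 12 states:
  p0 = (b.a.(0 | 0) + (a.b.0 + b.a.0)) | (a.(a.0)\{a})\{b} :: =a=> p1, =a=> p2, =b=> p3, =b=> p4
  p1 = (b.a.(0 | 0) + (a.b.0 + b.a.0)) | (a.0)\{a}\{b} :: =a=> p5, =b=> p6, =b=> p7
  p2 = b.0 | (a.(a.0)\{a})\{b} :: =a=> p5, =b=> p8
  p3 = a.(0 | 0) | (a.(a.0)\{a})\{b} :: =a=> p6, =a=> p9
  p4 = a.0 | (a.(a.0)\{a})\{b} :: =a=> p7, =a=> p8
  p5 = b.0 | (a.0)\{a}\{b} :: =b=> p10
  p6 = a.(0 | 0) | (a.0)\{a}\{b} :: =a=> p11
  p7 = a.0 | (a.0)\{a}\{b} :: =a=> p10
  p8 = 0 | (a.(a.0)\{a})\{b} :: =a=> p10
  p9 = 0 | 0 | (a.(a.0)\{a})\{b} :: =a=> p11
  p10 = 0 | (a.0)\{a}\{b} :: (no moves)
  p11 = 0 | 0 | (a.0)\{a}\{b} :: (no moves)
Q's transition system — 12 states:
  q0 = (b.a.(0 | 0) + (b.b.0 + b.a.0)) | (a.(a.0)\{a})\{b} :: =a=> q1, =b=> q2, =b=> q3, =b=> q4
  q1 = (b.a.(0 | 0) + (b.b.0 + b.a.0)) | (a.0)\{a}\{b} :: =b=> q5, =b=> q6, =b=> q7
  q2 = a.(0 | 0) | (a.(a.0)\{a})\{b} :: =a=> q5, =a=> q8
  q3 = a.0 | (a.(a.0)\{a})\{b} :: =a=> q6, =a=> q9
  q4 = b.0 | (a.(a.0)\{a})\{b} :: =a=> q7, =b=> q9
  q5 = a.(0 | 0) | (a.0)\{a}\{b} :: =a=> q10
  q6 = a.0 | (a.0)\{a}\{b} :: =a=> q11
  q7 = b.0 | (a.0)\{a}\{b} :: =b=> q11
  q8 = 0 | 0 | (a.(a.0)\{a})\{b} :: =a=> q10
  q9 = 0 | (a.(a.0)\{a})\{b} :: =a=> q11
  q10 = 0 | 0 | (a.0)\{a}\{b} :: (no moves)
  q11 = 0 | (a.0)\{a}\{b} :: (no moves)
Executing aa from P (initial set {p0}):
  after a @ step 1: {p1, p2}
  after a @ step 2: {p5}
  ✓ P
Executing aa from Q (initial set {q0}):
  after a @ step 1: {q1}
  after a @ step 2: ∅  — Q cannot continue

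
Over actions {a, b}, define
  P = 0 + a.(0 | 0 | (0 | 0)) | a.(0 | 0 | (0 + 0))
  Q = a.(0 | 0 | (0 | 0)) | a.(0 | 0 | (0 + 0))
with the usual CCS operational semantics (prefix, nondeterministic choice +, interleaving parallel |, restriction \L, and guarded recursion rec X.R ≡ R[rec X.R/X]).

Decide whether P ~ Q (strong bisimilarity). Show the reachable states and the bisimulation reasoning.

bisimilar

Reachable graph of P (4 states):
  m0 = 0 + a.(0 | 0 | (0 | 0)) | a.(0 | 0 | (0 + 0)) | --a--▸ m1, --a--▸ m2
  m1 = 0 | 0 | (0 | 0) | a.(0 | 0 | (0 + 0)) | --a--▸ m3
  m2 = a.(0 | 0 | (0 | 0)) | (0 | 0 | (0 + 0)) | --a--▸ m3
  m3 = 0 | 0 | (0 | 0) | (0 | 0 | (0 + 0)) | (no moves)
Reachable graph of Q (4 states):
  n0 = a.(0 | 0 | (0 | 0)) | a.(0 | 0 | (0 + 0)) | --a--▸ n1, --a--▸ n2
  n1 = 0 | 0 | (0 | 0) | a.(0 | 0 | (0 + 0)) | --a--▸ n3
  n2 = a.(0 | 0 | (0 | 0)) | (0 | 0 | (0 + 0)) | --a--▸ n3
  n3 = 0 | 0 | (0 | 0) | (0 | 0 | (0 + 0)) | (no moves)
Partition-refinement fixed point:
  B0 = {m0, n0}
  B1 = {m1, m2, n1, n2}
  B2 = {m3, n3}
m0 ∈ B0, n0 ∈ B0 → same block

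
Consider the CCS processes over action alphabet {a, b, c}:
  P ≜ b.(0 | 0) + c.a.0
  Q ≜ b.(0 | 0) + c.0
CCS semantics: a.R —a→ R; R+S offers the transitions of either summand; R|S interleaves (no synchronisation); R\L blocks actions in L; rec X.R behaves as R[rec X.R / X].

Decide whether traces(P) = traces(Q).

LTS(P): 4 reachable states
  u0 = b.(0 | 0) + c.a.0 | =b=> u1, =c=> u2
  u1 = 0 | 0 | (no moves)
  u2 = a.0 | =a=> u3
  u3 = 0 | (no moves)
LTS(Q): 3 reachable states
  v0 = b.(0 | 0) + c.0 | =b=> v1, =c=> v2
  v1 = 0 | 0 | (no moves)
  v2 = 0 | (no moves)
Trace ⟨ca⟩ through P, begin at {u0}:
  after c @ step 1: {u2}
  after a @ step 2: {u3}
  ✓ P
Trace ⟨ca⟩ through Q, begin at {v0}:
  after c @ step 1: {v2}
  after a @ step 2: ∅  — Q cannot continue

traces(P) ≠ traces(Q) — witness ⟨ca⟩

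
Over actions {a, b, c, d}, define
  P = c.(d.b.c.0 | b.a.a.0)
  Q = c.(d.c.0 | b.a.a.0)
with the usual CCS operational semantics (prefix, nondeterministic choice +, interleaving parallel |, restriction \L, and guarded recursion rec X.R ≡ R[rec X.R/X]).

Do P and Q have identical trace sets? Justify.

LTS(P): 17 reachable states
  m0 = c.(d.b.c.0 | b.a.a.0) has moves —c→ m1
  m1 = d.b.c.0 | b.a.a.0 has moves —b→ m2, —d→ m3
  m2 = d.b.c.0 | a.a.0 has moves —a→ m4, —d→ m5
  m3 = b.c.0 | b.a.a.0 has moves —b→ m5, —b→ m6
  m4 = d.b.c.0 | a.0 has moves —a→ m7, —d→ m8
  m5 = b.c.0 | a.a.0 has moves —a→ m8, —b→ m9
  m6 = c.0 | b.a.a.0 has moves —b→ m9, —c→ m10
  m7 = d.b.c.0 | 0 has moves —d→ m11
  m8 = b.c.0 | a.0 has moves —a→ m11, —b→ m12
  m9 = c.0 | a.a.0 has moves —a→ m12, —c→ m13
  m10 = 0 | b.a.a.0 has moves —b→ m13
  m11 = b.c.0 | 0 has moves —b→ m14
  m12 = c.0 | a.0 has moves —a→ m14, —c→ m15
  m13 = 0 | a.a.0 has moves —a→ m15
  m14 = c.0 | 0 has moves —c→ m16
  m15 = 0 | a.0 has moves —a→ m16
  m16 = 0 | 0 has moves ∅
LTS(Q): 13 reachable states
  n0 = c.(d.c.0 | b.a.a.0) has moves —c→ n1
  n1 = d.c.0 | b.a.a.0 has moves —b→ n2, —d→ n3
  n2 = d.c.0 | a.a.0 has moves —a→ n4, —d→ n5
  n3 = c.0 | b.a.a.0 has moves —b→ n5, —c→ n6
  n4 = d.c.0 | a.0 has moves —a→ n7, —d→ n8
  n5 = c.0 | a.a.0 has moves —a→ n8, —c→ n9
  n6 = 0 | b.a.a.0 has moves —b→ n9
  n7 = d.c.0 | 0 has moves —d→ n10
  n8 = c.0 | a.0 has moves —a→ n10, —c→ n11
  n9 = 0 | a.a.0 has moves —a→ n11
  n10 = c.0 | 0 has moves —c→ n12
  n11 = 0 | a.0 has moves —a→ n12
  n12 = 0 | 0 has moves ∅
Run σ = ⟨cbdb⟩ on P: start {m0}
  [1] c ⇒ {m1}
  [2] b ⇒ {m2}
  [3] d ⇒ {m5}
  [4] b ⇒ {m9}
  — P admits the full trace.
Run σ = ⟨cbdb⟩ on Q: start {n0}
  [1] c ⇒ {n1}
  [2] b ⇒ {n2}
  [3] d ⇒ {n5}
  [4] b ⇒ no successor for Q

NO — witness ⟨cbdb⟩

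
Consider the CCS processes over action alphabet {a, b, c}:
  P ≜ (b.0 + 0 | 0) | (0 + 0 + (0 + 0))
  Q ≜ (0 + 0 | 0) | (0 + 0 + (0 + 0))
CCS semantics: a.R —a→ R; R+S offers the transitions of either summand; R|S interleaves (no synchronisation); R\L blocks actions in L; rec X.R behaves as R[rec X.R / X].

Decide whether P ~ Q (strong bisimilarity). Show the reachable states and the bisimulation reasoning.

NO

LTS(P): 2 reachable states
  s0 = (b.0 + 0 | 0) | (0 + 0 + (0 + 0)) → -b-> s1
  s1 = 0 | (0 + 0 + (0 + 0)) → stopped
LTS(Q): 1 reachable states
  t0 = (0 + 0 | 0) | (0 + 0 + (0 + 0)) → stopped
Coarsest stable partition (strong bisimilarity classes):
  B0 = {s0}
  B1 = {s1, t0}
s0 ∈ B0, t0 ∈ B1 → different blocks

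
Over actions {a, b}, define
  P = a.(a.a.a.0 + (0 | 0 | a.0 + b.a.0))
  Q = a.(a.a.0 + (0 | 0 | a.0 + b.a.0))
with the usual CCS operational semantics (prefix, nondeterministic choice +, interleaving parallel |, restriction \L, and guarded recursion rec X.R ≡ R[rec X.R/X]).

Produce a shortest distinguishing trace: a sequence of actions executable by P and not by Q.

LTS(P): 6 reachable states
  s0 = a.(a.a.a.0 + (0 | 0 | a.0 + b.a.0)) | ··a··> s1
  s1 = a.a.a.0 + (0 | 0 | a.0 + b.a.0) | ··a··> s2, ··a··> s3, ··b··> s4
  s2 = 0 | 0 | 0 | deadlocked
  s3 = a.a.0 | ··a··> s4
  s4 = a.0 | ··a··> s5
  s5 = 0 | deadlocked
LTS(Q): 5 reachable states
  t0 = a.(a.a.0 + (0 | 0 | a.0 + b.a.0)) | ··a··> t1
  t1 = a.a.0 + (0 | 0 | a.0 + b.a.0) | ··a··> t2, ··a··> t3, ··b··> t3
  t2 = 0 | 0 | 0 | deadlocked
  t3 = a.0 | ··a··> t4
  t4 = 0 | deadlocked
Trace ⟨aaaa⟩ through P, begin at {s0}:
  after a @ step 1: {s1}
  after a @ step 2: {s2, s3}
  after a @ step 3: {s4}
  after a @ step 4: {s5}
  — P admits the full trace.
Trace ⟨aaaa⟩ through Q, begin at {t0}:
  after a @ step 1: {t1}
  after a @ step 2: {t2, t3}
  after a @ step 3: {t4}
  after a @ step 4: ∅ (Q stuck)

aaaa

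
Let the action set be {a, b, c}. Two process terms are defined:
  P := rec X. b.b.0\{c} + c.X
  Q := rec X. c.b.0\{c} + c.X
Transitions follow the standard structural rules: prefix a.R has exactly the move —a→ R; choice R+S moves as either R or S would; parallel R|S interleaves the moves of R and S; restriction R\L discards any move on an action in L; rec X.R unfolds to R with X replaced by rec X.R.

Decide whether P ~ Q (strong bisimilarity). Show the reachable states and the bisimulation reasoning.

P's transition system — 3 states:
  s0 = rec X. b.b.0\{c} + c.X has moves ··b··> s1, ··c··> s0
  s1 = b.0\{c} has moves ··b··> s2
  s2 = 0\{c} has moves stopped
Q's transition system — 3 states:
  t0 = rec X. c.b.0\{c} + c.X has moves ··c··> t0, ··c··> t1
  t1 = b.0\{c} has moves ··b··> t2
  t2 = 0\{c} has moves stopped
Bisimilarity quotient blocks:
  B0 = {s0}
  B1 = {s1, t1}
  B2 = {s2, t2}
  B3 = {t0}
s0 ∈ B0, t0 ∈ B3 → different blocks

P ≁ Q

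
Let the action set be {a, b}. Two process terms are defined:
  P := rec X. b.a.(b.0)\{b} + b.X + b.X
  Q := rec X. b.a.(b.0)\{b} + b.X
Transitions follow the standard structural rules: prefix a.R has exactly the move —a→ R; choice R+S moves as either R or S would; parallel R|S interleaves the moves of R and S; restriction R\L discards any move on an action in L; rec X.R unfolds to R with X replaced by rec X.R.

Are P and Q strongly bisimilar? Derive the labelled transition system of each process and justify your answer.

LTS(P): 3 reachable states
  p0 = rec X. b.a.(b.0)\{b} + b.X + b.X | --b--▸ p0, --b--▸ p1
  p1 = a.(b.0)\{b} | --a--▸ p2
  p2 = (b.0)\{b} | deadlocked
LTS(Q): 3 reachable states
  q0 = rec X. b.a.(b.0)\{b} + b.X | --b--▸ q0, --b--▸ q1
  q1 = a.(b.0)\{b} | --a--▸ q2
  q2 = (b.0)\{b} | deadlocked
Bisimilarity quotient blocks:
  B0 = {p0, q0}
  B1 = {p1, q1}
  B2 = {p2, q2}
p0 ∈ B0, q0 ∈ B0 → same block

bisimilar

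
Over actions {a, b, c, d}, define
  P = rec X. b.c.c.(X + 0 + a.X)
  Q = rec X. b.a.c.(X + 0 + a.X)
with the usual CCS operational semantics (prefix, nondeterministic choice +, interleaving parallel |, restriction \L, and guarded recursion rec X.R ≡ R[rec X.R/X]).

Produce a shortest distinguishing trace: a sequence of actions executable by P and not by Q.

bc

P's transition system — 4 states:
  s0 = rec X. b.c.c.(X + 0 + a.X) ⊢ --b--▸ s1
  s1 = c.c.((rec X. b.c.c.(X + 0 + a.X)) + 0 + a.(rec X. b.c.c.(X + 0 + a.X))) ⊢ --c--▸ s2
  s2 = c.((rec X. b.c.c.(X + 0 + a.X)) + 0 + a.(rec X. b.c.c.(X + 0 + a.X))) ⊢ --c--▸ s3
  s3 = (rec X. b.c.c.(X + 0 + a.X)) + 0 + a.(rec X. b.c.c.(X + 0 + a.X)) ⊢ --a--▸ s0, --b--▸ s1
Q's transition system — 4 states:
  t0 = rec X. b.a.c.(X + 0 + a.X) ⊢ --b--▸ t1
  t1 = a.c.((rec X. b.a.c.(X + 0 + a.X)) + 0 + a.(rec X. b.a.c.(X + 0 + a.X))) ⊢ --a--▸ t2
  t2 = c.((rec X. b.a.c.(X + 0 + a.X)) + 0 + a.(rec X. b.a.c.(X + 0 + a.X))) ⊢ --c--▸ t3
  t3 = (rec X. b.a.c.(X + 0 + a.X)) + 0 + a.(rec X. b.a.c.(X + 0 + a.X)) ⊢ --a--▸ t0, --b--▸ t1
Trace ⟨bc⟩ through P, begin at {s0}:
  after b @ step 1: {s1}
  after c @ step 2: {s2}
  P completes σ.
Trace ⟨bc⟩ through Q, begin at {t0}:
  after b @ step 1: {t1}
  after c @ step 2: ∅  — Q cannot continue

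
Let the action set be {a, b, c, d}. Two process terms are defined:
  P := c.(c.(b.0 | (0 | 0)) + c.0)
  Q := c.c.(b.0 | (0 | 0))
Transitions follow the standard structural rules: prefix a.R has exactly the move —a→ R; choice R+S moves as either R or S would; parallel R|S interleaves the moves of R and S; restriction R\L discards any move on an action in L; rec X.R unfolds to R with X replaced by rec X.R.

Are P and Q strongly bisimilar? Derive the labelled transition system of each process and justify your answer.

NO

P's transition system — 5 states:
  u0 = c.(c.(b.0 | (0 | 0)) + c.0) has moves —c→ u1
  u1 = c.(b.0 | (0 | 0)) + c.0 has moves —c→ u2, —c→ u3
  u2 = 0 has moves deadlocked
  u3 = b.0 | (0 | 0) has moves —b→ u4
  u4 = 0 | (0 | 0) has moves deadlocked
Q's transition system — 4 states:
  v0 = c.c.(b.0 | (0 | 0)) has moves —c→ v1
  v1 = c.(b.0 | (0 | 0)) has moves —c→ v2
  v2 = b.0 | (0 | 0) has moves —b→ v3
  v3 = 0 | (0 | 0) has moves deadlocked
Coarsest stable partition (strong bisimilarity classes):
  B0 = {u0}
  B1 = {u1}
  B2 = {u3, v2}
  B3 = {u2, u4, v3}
  B4 = {v0}
  B5 = {v1}
u0 ∈ B0, v0 ∈ B4 → different blocks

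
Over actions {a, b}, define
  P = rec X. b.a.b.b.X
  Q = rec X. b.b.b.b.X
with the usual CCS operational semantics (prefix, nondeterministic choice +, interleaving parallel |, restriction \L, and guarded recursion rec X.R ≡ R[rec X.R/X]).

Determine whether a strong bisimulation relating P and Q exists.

not bisimilar

Reachable graph of P (4 states):
  p0 = rec X. b.a.b.b.X :: =b=> p1
  p1 = a.b.b.(rec X. b.a.b.b.X) :: =a=> p2
  p2 = b.b.(rec X. b.a.b.b.X) :: =b=> p3
  p3 = b.(rec X. b.a.b.b.X) :: =b=> p0
Reachable graph of Q (4 states):
  q0 = rec X. b.b.b.b.X :: =b=> q1
  q1 = b.b.b.(rec X. b.b.b.b.X) :: =b=> q2
  q2 = b.b.(rec X. b.b.b.b.X) :: =b=> q3
  q3 = b.(rec X. b.b.b.b.X) :: =b=> q0
Bisimilarity quotient blocks:
  B0 = {p0}
  B1 = {p1}
  B2 = {p2}
  B3 = {p3}
  B4 = {q0, q1, q2, q3}
p0 ∈ B0, q0 ∈ B4 → different blocks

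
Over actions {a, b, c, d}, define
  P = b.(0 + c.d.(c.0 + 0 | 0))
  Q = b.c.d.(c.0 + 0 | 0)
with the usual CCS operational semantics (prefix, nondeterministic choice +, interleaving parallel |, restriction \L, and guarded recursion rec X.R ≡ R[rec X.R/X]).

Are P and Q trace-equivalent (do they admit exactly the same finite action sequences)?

P's transition system — 5 states:
  p0 = b.(0 + c.d.(c.0 + 0 | 0)) → —b→ p1
  p1 = 0 + c.d.(c.0 + 0 | 0) → —c→ p2
  p2 = d.(c.0 + 0 | 0) → —d→ p3
  p3 = c.0 + 0 | 0 → —c→ p4
  p4 = 0 → ·
Q's transition system — 5 states:
  q0 = b.c.d.(c.0 + 0 | 0) → —b→ q1
  q1 = c.d.(c.0 + 0 | 0) → —c→ q2
  q2 = d.(c.0 + 0 | 0) → —d→ q3
  q3 = c.0 + 0 | 0 → —c→ q4
  q4 = 0 → ·
Bisimilarity quotient blocks:
  B0 = {p0, q0}
  B1 = {p1, q1}
  B2 = {p2, q2}
  B3 = {p3, q3}
  B4 = {p4, q4}
p0 ∈ B0, q0 ∈ B0 → same block
Bisimilar ⇒ trace-equivalent.

trace-equivalent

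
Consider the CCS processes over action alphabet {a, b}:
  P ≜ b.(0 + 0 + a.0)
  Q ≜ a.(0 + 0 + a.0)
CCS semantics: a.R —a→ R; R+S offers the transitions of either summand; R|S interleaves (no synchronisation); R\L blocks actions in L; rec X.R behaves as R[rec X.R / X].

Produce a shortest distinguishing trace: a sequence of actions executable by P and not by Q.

b

Reachable graph of P (3 states):
  s0 = b.(0 + 0 + a.0) → ··b··> s1
  s1 = 0 + 0 + a.0 → ··a··> s2
  s2 = 0 → stopped
Reachable graph of Q (3 states):
  t0 = a.(0 + 0 + a.0) → ··a··> t1
  t1 = 0 + 0 + a.0 → ··a··> t2
  t2 = 0 → stopped
Run σ = ⟨b⟩ on P: start {s0}
  [1] b ⇒ {s1}
  P completes σ.
Run σ = ⟨b⟩ on Q: start {t0}
  [1] b ⇒ ∅ (Q stuck)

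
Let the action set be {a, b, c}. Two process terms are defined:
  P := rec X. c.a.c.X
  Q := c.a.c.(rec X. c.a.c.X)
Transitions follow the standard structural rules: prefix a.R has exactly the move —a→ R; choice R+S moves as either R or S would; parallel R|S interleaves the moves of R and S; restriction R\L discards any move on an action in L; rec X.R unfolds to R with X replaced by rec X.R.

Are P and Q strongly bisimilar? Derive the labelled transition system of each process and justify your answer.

P ~ Q

Reachable graph of P (3 states):
  u0 = rec X. c.a.c.X → —c→ u1
  u1 = a.c.(rec X. c.a.c.X) → —a→ u2
  u2 = c.(rec X. c.a.c.X) → —c→ u0
Reachable graph of Q (4 states):
  v0 = c.a.c.(rec X. c.a.c.X) → —c→ v1
  v1 = a.c.(rec X. c.a.c.X) → —a→ v2
  v2 = c.(rec X. c.a.c.X) → —c→ v3
  v3 = rec X. c.a.c.X → —c→ v1
Coarsest stable partition (strong bisimilarity classes):
  B0 = {u0, v0, v3}
  B1 = {u1, v1}
  B2 = {u2, v2}
u0 ∈ B0, v0 ∈ B0 → same block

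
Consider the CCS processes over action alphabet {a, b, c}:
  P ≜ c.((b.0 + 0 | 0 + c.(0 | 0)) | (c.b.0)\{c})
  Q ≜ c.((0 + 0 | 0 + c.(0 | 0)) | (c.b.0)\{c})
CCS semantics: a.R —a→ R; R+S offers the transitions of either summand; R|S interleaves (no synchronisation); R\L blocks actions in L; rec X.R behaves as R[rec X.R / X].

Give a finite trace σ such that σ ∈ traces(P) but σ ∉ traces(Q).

Reachable graph of P (4 states):
  m0 = c.((b.0 + 0 | 0 + c.(0 | 0)) | (c.b.0)\{c}) → =c=> m1
  m1 = (b.0 + 0 | 0 + c.(0 | 0)) | (c.b.0)\{c} → =b=> m2, =c=> m3
  m2 = 0 | (c.b.0)\{c} → stopped
  m3 = 0 | 0 | (c.b.0)\{c} → stopped
Reachable graph of Q (3 states):
  n0 = c.((0 + 0 | 0 + c.(0 | 0)) | (c.b.0)\{c}) → =c=> n1
  n1 = (0 + 0 | 0 + c.(0 | 0)) | (c.b.0)\{c} → =c=> n2
  n2 = 0 | 0 | (c.b.0)\{c} → stopped
Trace ⟨cb⟩ through P, begin at {m0}:
  [1] c ⇒ {m1}
  [2] b ⇒ {m2}
  P completes σ.
Trace ⟨cb⟩ through Q, begin at {n0}:
  [1] c ⇒ {n1}
  [2] b ⇒ ∅  — Q cannot continue

cb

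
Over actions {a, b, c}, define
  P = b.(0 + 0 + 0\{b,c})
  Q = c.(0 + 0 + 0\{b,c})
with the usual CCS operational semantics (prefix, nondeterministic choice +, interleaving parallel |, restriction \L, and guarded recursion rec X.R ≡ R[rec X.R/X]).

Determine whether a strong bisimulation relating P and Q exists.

Reachable graph of P (2 states):
  p0 = b.(0 + 0 + 0\{b,c}) | =b=> p1
  p1 = 0 + 0 + 0\{b,c} | deadlocked
Reachable graph of Q (2 states):
  q0 = c.(0 + 0 + 0\{b,c}) | =c=> q1
  q1 = 0 + 0 + 0\{b,c} | deadlocked
Bisimilarity quotient blocks:
  B0 = {p0}
  B1 = {p1, q1}
  B2 = {q0}
p0 ∈ B0, q0 ∈ B2 → different blocks

P ≁ Q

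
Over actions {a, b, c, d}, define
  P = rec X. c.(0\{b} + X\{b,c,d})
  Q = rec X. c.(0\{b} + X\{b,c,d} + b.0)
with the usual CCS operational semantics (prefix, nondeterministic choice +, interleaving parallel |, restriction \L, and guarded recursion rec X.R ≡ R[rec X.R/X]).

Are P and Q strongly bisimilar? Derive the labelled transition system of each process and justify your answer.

Reachable graph of P (2 states):
  u0 = rec X. c.(0\{b} + X\{b,c,d}) | --c--▸ u1
  u1 = 0\{b} + (rec X. c.(0\{b} + X\{b,c,d}))\{b,c,d} | ∅
Reachable graph of Q (3 states):
  v0 = rec X. c.(0\{b} + X\{b,c,d} + b.0) | --c--▸ v1
  v1 = 0\{b} + (rec X. c.(0\{b} + X\{b,c,d} + b.0))\{b,c,d} + b.0 | --b--▸ v2
  v2 = 0 | ∅
Coarsest stable partition (strong bisimilarity classes):
  B0 = {u0}
  B1 = {u1, v2}
  B2 = {v0}
  B3 = {v1}
u0 ∈ B0, v0 ∈ B2 → different blocks

NO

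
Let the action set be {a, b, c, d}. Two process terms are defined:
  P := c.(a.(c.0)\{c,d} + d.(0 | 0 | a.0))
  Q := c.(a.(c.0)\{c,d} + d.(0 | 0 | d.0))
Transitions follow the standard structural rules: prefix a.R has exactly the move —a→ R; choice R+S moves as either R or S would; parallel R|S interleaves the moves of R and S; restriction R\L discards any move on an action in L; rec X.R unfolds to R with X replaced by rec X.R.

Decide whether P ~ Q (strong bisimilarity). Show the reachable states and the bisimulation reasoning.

P's transition system — 5 states:
  u0 = c.(a.(c.0)\{c,d} + d.(0 | 0 | a.0)) → ··c··> u1
  u1 = a.(c.0)\{c,d} + d.(0 | 0 | a.0) → ··a··> u2, ··d··> u3
  u2 = (c.0)\{c,d} → (no moves)
  u3 = 0 | 0 | a.0 → ··a··> u4
  u4 = 0 | 0 | 0 → (no moves)
Q's transition system — 5 states:
  v0 = c.(a.(c.0)\{c,d} + d.(0 | 0 | d.0)) → ··c··> v1
  v1 = a.(c.0)\{c,d} + d.(0 | 0 | d.0) → ··a··> v2, ··d··> v3
  v2 = (c.0)\{c,d} → (no moves)
  v3 = 0 | 0 | d.0 → ··d··> v4
  v4 = 0 | 0 | 0 → (no moves)
Coarsest stable partition (strong bisimilarity classes):
  B0 = {u0}
  B1 = {u1}
  B2 = {u3}
  B3 = {u2, u4, v2, v4}
  B4 = {v0}
  B5 = {v1}
  B6 = {v3}
u0 ∈ B0, v0 ∈ B4 → different blocks

not bisimilar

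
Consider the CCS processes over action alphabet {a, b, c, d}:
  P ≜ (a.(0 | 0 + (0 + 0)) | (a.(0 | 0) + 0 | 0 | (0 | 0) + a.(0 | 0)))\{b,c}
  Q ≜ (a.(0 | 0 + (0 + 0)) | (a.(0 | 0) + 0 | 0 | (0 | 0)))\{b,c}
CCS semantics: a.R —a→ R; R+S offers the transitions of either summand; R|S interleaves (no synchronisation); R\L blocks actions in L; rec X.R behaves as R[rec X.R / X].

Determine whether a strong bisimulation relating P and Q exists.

P's transition system — 4 states:
  p0 = (a.(0 | 0 + (0 + 0)) | (a.(0 | 0) + 0 | 0 | (0 | 0) + a.(0 | 0)))\{b,c} :: —a→ p1, —a→ p2
  p1 = ((0 | 0 + (0 + 0)) | (a.(0 | 0) + 0 | 0 | (0 | 0) + a.(0 | 0)))\{b,c} :: —a→ p3
  p2 = (a.(0 | 0 + (0 + 0)) | (0 | 0))\{b,c} :: —a→ p3
  p3 = ((0 | 0 + (0 + 0)) | (0 | 0))\{b,c} :: ·
Q's transition system — 4 states:
  q0 = (a.(0 | 0 + (0 + 0)) | (a.(0 | 0) + 0 | 0 | (0 | 0)))\{b,c} :: —a→ q1, —a→ q2
  q1 = ((0 | 0 + (0 + 0)) | (a.(0 | 0) + 0 | 0 | (0 | 0)))\{b,c} :: —a→ q3
  q2 = (a.(0 | 0 + (0 + 0)) | (0 | 0))\{b,c} :: —a→ q3
  q3 = ((0 | 0 + (0 + 0)) | (0 | 0))\{b,c} :: ·
Partition-refinement fixed point:
  B0 = {p0, q0}
  B1 = {p1, p2, q1, q2}
  B2 = {p3, q3}
p0 ∈ B0, q0 ∈ B0 → same block

bisimilar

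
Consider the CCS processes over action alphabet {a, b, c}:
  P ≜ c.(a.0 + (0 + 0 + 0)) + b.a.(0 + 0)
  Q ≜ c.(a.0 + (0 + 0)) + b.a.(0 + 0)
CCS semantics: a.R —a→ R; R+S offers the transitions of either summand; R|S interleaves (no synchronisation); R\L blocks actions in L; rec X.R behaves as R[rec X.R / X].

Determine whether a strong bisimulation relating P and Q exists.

P's transition system — 5 states:
  u0 = c.(a.0 + (0 + 0 + 0)) + b.a.(0 + 0) | -b-> u1, -c-> u2
  u1 = a.(0 + 0) | -a-> u3
  u2 = a.0 + (0 + 0 + 0) | -a-> u4
  u3 = 0 + 0 | deadlocked
  u4 = 0 | deadlocked
Q's transition system — 5 states:
  v0 = c.(a.0 + (0 + 0)) + b.a.(0 + 0) | -b-> v1, -c-> v2
  v1 = a.(0 + 0) | -a-> v3
  v2 = a.0 + (0 + 0) | -a-> v4
  v3 = 0 + 0 | deadlocked
  v4 = 0 | deadlocked
Partition-refinement fixed point:
  B0 = {u0, v0}
  B1 = {u1, u2, v1, v2}
  B2 = {u3, u4, v3, v4}
u0 ∈ B0, v0 ∈ B0 → same block

bisimilar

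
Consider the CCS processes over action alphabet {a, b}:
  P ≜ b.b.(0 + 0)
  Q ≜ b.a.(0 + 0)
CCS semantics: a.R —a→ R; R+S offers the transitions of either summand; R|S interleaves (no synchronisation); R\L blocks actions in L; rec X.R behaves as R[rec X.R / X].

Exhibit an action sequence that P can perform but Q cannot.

P's transition system — 3 states:
  m0 = b.b.(0 + 0) has moves ··b··> m1
  m1 = b.(0 + 0) has moves ··b··> m2
  m2 = 0 + 0 has moves stopped
Q's transition system — 3 states:
  n0 = b.a.(0 + 0) has moves ··b··> n1
  n1 = a.(0 + 0) has moves ··a··> n2
  n2 = 0 + 0 has moves stopped
Trace ⟨bb⟩ through P, begin at {m0}:
  step 1 (b): {m1}
  step 2 (b): {m2}
  — P admits the full trace.
Trace ⟨bb⟩ through Q, begin at {n0}:
  step 1 (b): {n1}
  step 2 (b): no successor for Q

bb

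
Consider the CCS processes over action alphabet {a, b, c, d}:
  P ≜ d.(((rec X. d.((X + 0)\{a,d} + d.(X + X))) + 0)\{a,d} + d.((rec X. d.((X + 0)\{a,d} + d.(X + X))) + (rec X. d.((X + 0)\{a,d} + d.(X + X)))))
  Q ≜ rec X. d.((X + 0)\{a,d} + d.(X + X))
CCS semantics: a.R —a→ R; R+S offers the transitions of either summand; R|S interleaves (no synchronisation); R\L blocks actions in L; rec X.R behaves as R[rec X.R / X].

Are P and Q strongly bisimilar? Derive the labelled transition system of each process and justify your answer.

Reachable graph of P (3 states):
  s0 = d.(((rec X. d.((X + 0)\{a,d} + d.(X + X))) + 0)\{a,d} + d.((rec X. d.((X + 0)\{a,d} + d.(X + X))) + (rec X. d.((X + 0)\{a,d} + d.(X + X))))) → -d-> s1
  s1 = ((rec X. d.((X + 0)\{a,d} + d.(X + X))) + 0)\{a,d} + d.((rec X. d.((X + 0)\{a,d} + d.(X + X))) + (rec X. d.((X + 0)\{a,d} + d.(X + X)))) → -d-> s2
  s2 = (rec X. d.((X + 0)\{a,d} + d.(X + X))) + (rec X. d.((X + 0)\{a,d} + d.(X + X))) → -d-> s1
Reachable graph of Q (3 states):
  t0 = rec X. d.((X + 0)\{a,d} + d.(X + X)) → -d-> t1
  t1 = ((rec X. d.((X + 0)\{a,d} + d.(X + X))) + 0)\{a,d} + d.((rec X. d.((X + 0)\{a,d} + d.(X + X))) + (rec X. d.((X + 0)\{a,d} + d.(X + X)))) → -d-> t2
  t2 = (rec X. d.((X + 0)\{a,d} + d.(X + X))) + (rec X. d.((X + 0)\{a,d} + d.(X + X))) → -d-> t1
Coarsest stable partition (strong bisimilarity classes):
  B0 = {s0, s1, s2, t0, t1, t2}
s0 ∈ B0, t0 ∈ B0 → same block

P ~ Q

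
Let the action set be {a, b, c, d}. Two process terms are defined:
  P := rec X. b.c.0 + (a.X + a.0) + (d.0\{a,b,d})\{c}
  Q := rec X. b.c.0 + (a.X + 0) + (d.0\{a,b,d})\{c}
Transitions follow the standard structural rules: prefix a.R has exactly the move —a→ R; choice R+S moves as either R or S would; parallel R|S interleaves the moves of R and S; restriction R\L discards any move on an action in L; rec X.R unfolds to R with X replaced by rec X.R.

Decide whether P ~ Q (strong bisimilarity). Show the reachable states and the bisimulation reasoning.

Reachable graph of P (4 states):
  m0 = rec X. b.c.0 + (a.X + a.0) + (d.0\{a,b,d})\{c} :: =a=> m0, =a=> m1, =b=> m2, =d=> m3
  m1 = 0 :: deadlocked
  m2 = c.0 :: =c=> m1
  m3 = 0\{a,b,d}\{c} :: deadlocked
Reachable graph of Q (4 states):
  n0 = rec X. b.c.0 + (a.X + 0) + (d.0\{a,b,d})\{c} :: =a=> n0, =b=> n1, =d=> n2
  n1 = c.0 :: =c=> n3
  n2 = 0\{a,b,d}\{c} :: deadlocked
  n3 = 0 :: deadlocked
Partition-refinement fixed point:
  B0 = {m0}
  B1 = {m1, m3, n2, n3}
  B2 = {m2, n1}
  B3 = {n0}
m0 ∈ B0, n0 ∈ B3 → different blocks

P ≁ Q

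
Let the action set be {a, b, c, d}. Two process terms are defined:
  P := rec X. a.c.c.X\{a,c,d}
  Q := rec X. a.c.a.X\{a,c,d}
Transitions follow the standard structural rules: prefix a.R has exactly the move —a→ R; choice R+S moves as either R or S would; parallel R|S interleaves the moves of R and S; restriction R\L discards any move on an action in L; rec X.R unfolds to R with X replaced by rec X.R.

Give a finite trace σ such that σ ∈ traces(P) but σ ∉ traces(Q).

acc

Reachable graph of P (4 states):
  m0 = rec X. a.c.c.X\{a,c,d} ⊢ =a=> m1
  m1 = c.c.(rec X. a.c.c.X\{a,c,d})\{a,c,d} ⊢ =c=> m2
  m2 = c.(rec X. a.c.c.X\{a,c,d})\{a,c,d} ⊢ =c=> m3
  m3 = (rec X. a.c.c.X\{a,c,d})\{a,c,d} ⊢ deadlocked
Reachable graph of Q (4 states):
  n0 = rec X. a.c.a.X\{a,c,d} ⊢ =a=> n1
  n1 = c.a.(rec X. a.c.a.X\{a,c,d})\{a,c,d} ⊢ =c=> n2
  n2 = a.(rec X. a.c.a.X\{a,c,d})\{a,c,d} ⊢ =a=> n3
  n3 = (rec X. a.c.a.X\{a,c,d})\{a,c,d} ⊢ deadlocked
Executing acc from P (initial set {m0}):
  step 1 (a): {m1}
  step 2 (c): {m2}
  step 3 (c): {m3}
  P completes σ.
Executing acc from Q (initial set {n0}):
  step 1 (a): {n1}
  step 2 (c): {n2}
  step 3 (c): ∅  — Q cannot continue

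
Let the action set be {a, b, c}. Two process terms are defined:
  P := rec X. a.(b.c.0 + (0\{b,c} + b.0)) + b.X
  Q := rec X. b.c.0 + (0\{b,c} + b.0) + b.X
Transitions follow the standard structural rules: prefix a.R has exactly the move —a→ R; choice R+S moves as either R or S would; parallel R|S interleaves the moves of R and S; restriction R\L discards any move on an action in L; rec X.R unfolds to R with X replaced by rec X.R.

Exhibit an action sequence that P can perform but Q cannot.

Reachable graph of P (4 states):
  s0 = rec X. a.(b.c.0 + (0\{b,c} + b.0)) + b.X :: --a--▸ s1, --b--▸ s0
  s1 = b.c.0 + (0\{b,c} + b.0) :: --b--▸ s2, --b--▸ s3
  s2 = 0 :: ∅
  s3 = c.0 :: --c--▸ s2
Reachable graph of Q (3 states):
  t0 = rec X. b.c.0 + (0\{b,c} + b.0) + b.X :: --b--▸ t0, --b--▸ t1, --b--▸ t2
  t1 = 0 :: ∅
  t2 = c.0 :: --c--▸ t1
Run σ = ⟨a⟩ on P: start {s0}
  step 1 (a): {s1}
  P completes σ.
Run σ = ⟨a⟩ on Q: start {t0}
  step 1 (a): ∅ (Q stuck)

a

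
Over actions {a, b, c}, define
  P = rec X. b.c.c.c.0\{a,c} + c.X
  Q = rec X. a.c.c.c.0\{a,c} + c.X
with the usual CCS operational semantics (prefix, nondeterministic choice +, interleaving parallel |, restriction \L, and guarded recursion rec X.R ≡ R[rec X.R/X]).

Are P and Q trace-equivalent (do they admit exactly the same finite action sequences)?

LTS(P): 5 reachable states
  m0 = rec X. b.c.c.c.0\{a,c} + c.X | —b→ m1, —c→ m0
  m1 = c.c.c.0\{a,c} | —c→ m2
  m2 = c.c.0\{a,c} | —c→ m3
  m3 = c.0\{a,c} | —c→ m4
  m4 = 0\{a,c} | stopped
LTS(Q): 5 reachable states
  n0 = rec X. a.c.c.c.0\{a,c} + c.X | —a→ n1, —c→ n0
  n1 = c.c.c.0\{a,c} | —c→ n2
  n2 = c.c.0\{a,c} | —c→ n3
  n3 = c.0\{a,c} | —c→ n4
  n4 = 0\{a,c} | stopped
Executing b from P (initial set {m0}):
  step 1 (b): {m1}
  ✓ P
Executing b from Q (initial set {n0}):
  step 1 (b): no successor for Q

trace-distinct — witness ⟨b⟩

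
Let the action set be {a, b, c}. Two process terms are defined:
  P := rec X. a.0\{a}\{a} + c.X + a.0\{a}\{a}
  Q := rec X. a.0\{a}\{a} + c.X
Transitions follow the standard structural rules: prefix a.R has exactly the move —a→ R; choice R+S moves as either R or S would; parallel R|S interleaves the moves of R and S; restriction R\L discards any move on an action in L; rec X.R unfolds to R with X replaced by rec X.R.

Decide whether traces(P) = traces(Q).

trace-equivalent

LTS(P): 2 reachable states
  u0 = rec X. a.0\{a}\{a} + c.X + a.0\{a}\{a} → --a--▸ u1, --c--▸ u0
  u1 = 0\{a}\{a} → stopped
LTS(Q): 2 reachable states
  v0 = rec X. a.0\{a}\{a} + c.X → --a--▸ v1, --c--▸ v0
  v1 = 0\{a}\{a} → stopped
Coarsest stable partition (strong bisimilarity classes):
  B0 = {u0, v0}
  B1 = {u1, v1}
u0 ∈ B0, v0 ∈ B0 → same block
Bisimilar ⇒ trace-equivalent.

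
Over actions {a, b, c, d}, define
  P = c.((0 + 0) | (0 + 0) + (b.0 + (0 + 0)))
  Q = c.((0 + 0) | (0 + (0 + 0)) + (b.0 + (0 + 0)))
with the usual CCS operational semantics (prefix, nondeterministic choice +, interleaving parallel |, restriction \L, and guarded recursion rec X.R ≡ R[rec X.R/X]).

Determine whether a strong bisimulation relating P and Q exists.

YES

P's transition system — 3 states:
  s0 = c.((0 + 0) | (0 + 0) + (b.0 + (0 + 0))) has moves =c=> s1
  s1 = (0 + 0) | (0 + 0) + (b.0 + (0 + 0)) has moves =b=> s2
  s2 = 0 has moves (no moves)
Q's transition system — 3 states:
  t0 = c.((0 + 0) | (0 + (0 + 0)) + (b.0 + (0 + 0))) has moves =c=> t1
  t1 = (0 + 0) | (0 + (0 + 0)) + (b.0 + (0 + 0)) has moves =b=> t2
  t2 = 0 has moves (no moves)
Partition-refinement fixed point:
  B0 = {s0, t0}
  B1 = {s1, t1}
  B2 = {s2, t2}
s0 ∈ B0, t0 ∈ B0 → same block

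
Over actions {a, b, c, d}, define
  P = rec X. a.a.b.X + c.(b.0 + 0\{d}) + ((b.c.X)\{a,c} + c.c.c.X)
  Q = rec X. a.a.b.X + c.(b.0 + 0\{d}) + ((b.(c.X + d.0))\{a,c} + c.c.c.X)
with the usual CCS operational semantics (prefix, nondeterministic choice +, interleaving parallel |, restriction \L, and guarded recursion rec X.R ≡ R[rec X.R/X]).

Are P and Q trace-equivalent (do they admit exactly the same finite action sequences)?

NO — witness ⟨bd⟩

P's transition system — 8 states:
  u0 = rec X. a.a.b.X + c.(b.0 + 0\{d}) + ((b.c.X)\{a,c} + c.c.c.X) | ··a··> u1, ··b··> u2, ··c··> u3, ··c··> u4
  u1 = a.b.(rec X. a.a.b.X + c.(b.0 + 0\{d}) + ((b.c.X)\{a,c} + c.c.c.X)) | ··a··> u5
  u2 = (c.(rec X. a.a.b.X + c.(b.0 + 0\{d}) + ((b.c.X)\{a,c} + c.c.c.X)))\{a,c} | stopped
  u3 = b.0 + 0\{d} | ··b··> u6
  u4 = c.c.(rec X. a.a.b.X + c.(b.0 + 0\{d}) + ((b.c.X)\{a,c} + c.c.c.X)) | ··c··> u7
  u5 = b.(rec X. a.a.b.X + c.(b.0 + 0\{d}) + ((b.c.X)\{a,c} + c.c.c.X)) | ··b··> u0
  u6 = 0 | stopped
  u7 = c.(rec X. a.a.b.X + c.(b.0 + 0\{d}) + ((b.c.X)\{a,c} + c.c.c.X)) | ··c··> u0
Q's transition system — 9 states:
  v0 = rec X. a.a.b.X + c.(b.0 + 0\{d}) + ((b.(c.X + d.0))\{a,c} + c.c.c.X) | ··a··> v1, ··b··> v2, ··c··> v3, ··c··> v4
  v1 = a.b.(rec X. a.a.b.X + c.(b.0 + 0\{d}) + ((b.(c.X + d.0))\{a,c} + c.c.c.X)) | ··a··> v5
  v2 = (c.(rec X. a.a.b.X + c.(b.0 + 0\{d}) + ((b.(c.X + d.0))\{a,c} + c.c.c.X)) + d.0)\{a,c} | ··d··> v6
  v3 = b.0 + 0\{d} | ··b··> v7
  v4 = c.c.(rec X. a.a.b.X + c.(b.0 + 0\{d}) + ((b.(c.X + d.0))\{a,c} + c.c.c.X)) | ··c··> v8
  v5 = b.(rec X. a.a.b.X + c.(b.0 + 0\{d}) + ((b.(c.X + d.0))\{a,c} + c.c.c.X)) | ··b··> v0
  v6 = 0\{a,c} | stopped
  v7 = 0 | stopped
  v8 = c.(rec X. a.a.b.X + c.(b.0 + 0\{d}) + ((b.(c.X + d.0))\{a,c} + c.c.c.X)) | ··c··> v0
Trace ⟨bd⟩ through Q, begin at {v0}:
  after b @ step 1: {v2}
  after d @ step 2: {v6}
  ✓ Q
Trace ⟨bd⟩ through P, begin at {u0}:
  after b @ step 1: {u2}
  after d @ step 2: ∅ (P stuck)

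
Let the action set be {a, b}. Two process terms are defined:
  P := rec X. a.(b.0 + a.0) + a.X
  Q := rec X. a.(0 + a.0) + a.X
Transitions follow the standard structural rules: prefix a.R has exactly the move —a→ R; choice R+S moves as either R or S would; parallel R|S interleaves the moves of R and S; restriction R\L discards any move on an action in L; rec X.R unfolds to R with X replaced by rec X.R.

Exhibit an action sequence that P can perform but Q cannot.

ab

LTS(P): 3 reachable states
  m0 = rec X. a.(b.0 + a.0) + a.X → ··a··> m0, ··a··> m1
  m1 = b.0 + a.0 → ··a··> m2, ··b··> m2
  m2 = 0 → deadlocked
LTS(Q): 3 reachable states
  n0 = rec X. a.(0 + a.0) + a.X → ··a··> n0, ··a··> n1
  n1 = 0 + a.0 → ··a··> n2
  n2 = 0 → deadlocked
Trace ⟨ab⟩ through P, begin at {m0}:
  after a @ step 1: {m0, m1}
  after b @ step 2: {m2}
  P completes σ.
Trace ⟨ab⟩ through Q, begin at {n0}:
  after a @ step 1: {n0, n1}
  after b @ step 2: ∅  — Q cannot continue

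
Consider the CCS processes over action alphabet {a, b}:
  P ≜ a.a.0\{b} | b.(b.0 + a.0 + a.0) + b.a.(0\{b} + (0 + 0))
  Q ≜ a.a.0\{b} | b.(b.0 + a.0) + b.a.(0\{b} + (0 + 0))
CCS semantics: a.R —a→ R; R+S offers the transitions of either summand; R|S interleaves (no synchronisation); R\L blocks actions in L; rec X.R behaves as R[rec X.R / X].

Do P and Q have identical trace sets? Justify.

YES

LTS(P): 11 reachable states
  s0 = a.a.0\{b} | b.(b.0 + a.0 + a.0) + b.a.(0\{b} + (0 + 0)) | ··a··> s1, ··b··> s2, ··b··> s3
  s1 = a.0\{b} | b.(b.0 + a.0 + a.0) | ··a··> s4, ··b··> s5
  s2 = a.(0\{b} + (0 + 0)) | ··a··> s6
  s3 = a.a.0\{b} | (b.0 + a.0 + a.0) | ··a··> s5, ··a··> s7, ··b··> s7
  s4 = 0\{b} | b.(b.0 + a.0 + a.0) | ··b··> s8
  s5 = a.0\{b} | (b.0 + a.0 + a.0) | ··a··> s8, ··a··> s9, ··b··> s9
  s6 = 0\{b} + (0 + 0) | ∅
  s7 = a.a.0\{b} | 0 | ··a··> s9
  s8 = 0\{b} | (b.0 + a.0 + a.0) | ··a··> s10, ··b··> s10
  s9 = a.0\{b} | 0 | ··a··> s10
  s10 = 0\{b} | 0 | ∅
LTS(Q): 11 reachable states
  t0 = a.a.0\{b} | b.(b.0 + a.0) + b.a.(0\{b} + (0 + 0)) | ··a··> t1, ··b··> t2, ··b··> t3
  t1 = a.0\{b} | b.(b.0 + a.0) | ··a··> t4, ··b··> t5
  t2 = a.(0\{b} + (0 + 0)) | ··a··> t6
  t3 = a.a.0\{b} | (b.0 + a.0) | ··a··> t5, ··a··> t7, ··b··> t7
  t4 = 0\{b} | b.(b.0 + a.0) | ··b··> t8
  t5 = a.0\{b} | (b.0 + a.0) | ··a··> t8, ··a··> t9, ··b··> t9
  t6 = 0\{b} + (0 + 0) | ∅
  t7 = a.a.0\{b} | 0 | ··a··> t9
  t8 = 0\{b} | (b.0 + a.0) | ··a··> t10, ··b··> t10
  t9 = a.0\{b} | 0 | ··a··> t10
  t10 = 0\{b} | 0 | ∅
Coarsest stable partition (strong bisimilarity classes):
  B0 = {s0, t0}
  B1 = {s3, t3}
  B2 = {s7, t7}
  B3 = {s2, s9, t2, t9}
  B4 = {s10, s6, t10, t6}
  B5 = {s5, t5}
  B6 = {s8, t8}
  B7 = {s1, t1}
  B8 = {s4, t4}
s0 ∈ B0, t0 ∈ B0 → same block
Bisimilar ⇒ trace-equivalent.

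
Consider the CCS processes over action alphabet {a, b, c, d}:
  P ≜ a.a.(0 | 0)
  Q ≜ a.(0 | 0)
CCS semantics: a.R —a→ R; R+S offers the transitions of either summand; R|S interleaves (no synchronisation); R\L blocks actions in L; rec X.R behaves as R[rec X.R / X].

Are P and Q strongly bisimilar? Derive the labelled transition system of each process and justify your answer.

not bisimilar

LTS(P): 3 reachable states
  m0 = a.a.(0 | 0) | —a→ m1
  m1 = a.(0 | 0) | —a→ m2
  m2 = 0 | 0 | stopped
LTS(Q): 2 reachable states
  n0 = a.(0 | 0) | —a→ n1
  n1 = 0 | 0 | stopped
Bisimilarity quotient blocks:
  B0 = {m0}
  B1 = {m1, n0}
  B2 = {m2, n1}
m0 ∈ B0, n0 ∈ B1 → different blocks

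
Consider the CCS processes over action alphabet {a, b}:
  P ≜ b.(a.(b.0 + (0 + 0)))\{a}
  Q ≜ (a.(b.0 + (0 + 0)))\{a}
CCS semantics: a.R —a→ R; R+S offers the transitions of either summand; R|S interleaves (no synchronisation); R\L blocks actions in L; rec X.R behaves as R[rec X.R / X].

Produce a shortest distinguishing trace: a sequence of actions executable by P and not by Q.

b

Reachable graph of P (2 states):
  p0 = b.(a.(b.0 + (0 + 0)))\{a} ⊢ —b→ p1
  p1 = (a.(b.0 + (0 + 0)))\{a} ⊢ stopped
Reachable graph of Q (1 states):
  q0 = (a.(b.0 + (0 + 0)))\{a} ⊢ stopped
Run σ = ⟨b⟩ on P: start {p0}
  after b @ step 1: {p1}
  — P admits the full trace.
Run σ = ⟨b⟩ on Q: start {q0}
  after b @ step 1: ∅  — Q cannot continue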